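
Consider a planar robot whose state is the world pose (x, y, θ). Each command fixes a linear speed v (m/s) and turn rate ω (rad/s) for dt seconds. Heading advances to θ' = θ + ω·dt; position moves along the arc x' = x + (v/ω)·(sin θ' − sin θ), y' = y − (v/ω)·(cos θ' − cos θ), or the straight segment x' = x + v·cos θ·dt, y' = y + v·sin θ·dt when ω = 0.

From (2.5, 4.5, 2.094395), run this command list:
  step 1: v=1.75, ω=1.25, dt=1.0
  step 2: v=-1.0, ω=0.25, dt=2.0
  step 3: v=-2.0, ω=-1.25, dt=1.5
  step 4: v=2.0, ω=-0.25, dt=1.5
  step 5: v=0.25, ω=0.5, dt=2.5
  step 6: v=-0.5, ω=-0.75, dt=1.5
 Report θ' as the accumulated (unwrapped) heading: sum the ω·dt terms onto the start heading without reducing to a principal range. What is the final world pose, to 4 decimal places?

step 1: θ'=3.3444 (R=1.4000) → pose (1.0056, 5.1713, 3.3444)
step 2: θ'=3.8444 (R=-4.0000) → pose (2.7854, 6.0372, 3.8444)
step 3: θ'=1.9694 (R=1.6000) → pose (5.2941, 5.4373, 1.9694)
step 4: θ'=1.5944 (R=-8.0000) → pose (4.6692, 8.3536, 1.5944)
step 5: θ'=2.8444 (R=0.5000) → pose (4.3157, 8.8199, 2.8444)
step 6: θ'=1.7194 (R=0.6667) → pose (4.7798, 8.2811, 1.7194)

(4.7798, 8.2811, 1.7194)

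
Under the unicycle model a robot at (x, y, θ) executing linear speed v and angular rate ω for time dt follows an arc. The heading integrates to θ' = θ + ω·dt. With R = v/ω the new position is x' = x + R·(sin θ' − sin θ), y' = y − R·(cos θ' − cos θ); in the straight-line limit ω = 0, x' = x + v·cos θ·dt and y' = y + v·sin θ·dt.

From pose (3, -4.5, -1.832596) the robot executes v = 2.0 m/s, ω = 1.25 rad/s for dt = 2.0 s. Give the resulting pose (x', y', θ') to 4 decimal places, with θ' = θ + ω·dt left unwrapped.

θ' = -1.8326 + 1.25·2.0 = 0.6674
R = v/ω = 2.0/1.25 = 1.6000
x' = 3 + 1.6000·(sin 0.6674 − sin -1.8326) = 5.5358
y' = -4.5 − 1.6000·(cos 0.6674 − cos -1.8326) = -6.1708

(5.5358, -6.1708, 0.6674)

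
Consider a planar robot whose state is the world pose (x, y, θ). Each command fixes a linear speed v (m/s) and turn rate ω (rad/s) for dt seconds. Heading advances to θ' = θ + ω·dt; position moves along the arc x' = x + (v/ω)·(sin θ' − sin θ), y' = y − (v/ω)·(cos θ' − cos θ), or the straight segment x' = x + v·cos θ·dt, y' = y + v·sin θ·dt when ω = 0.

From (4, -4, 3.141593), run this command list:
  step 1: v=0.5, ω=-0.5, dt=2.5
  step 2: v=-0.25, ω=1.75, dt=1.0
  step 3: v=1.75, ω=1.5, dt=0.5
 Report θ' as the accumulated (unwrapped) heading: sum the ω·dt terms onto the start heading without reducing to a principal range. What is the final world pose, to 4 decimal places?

step 1: θ'=1.8916 (R=-1.0000) → pose (3.0510, -3.3153, 1.8916)
step 2: θ'=3.6416 (R=-0.1429) → pose (3.2551, -3.3956, 3.6416)
step 3: θ'=4.3916 (R=1.1667) → pose (2.7073, -4.0516, 4.3916)

(2.7073, -4.0516, 4.3916)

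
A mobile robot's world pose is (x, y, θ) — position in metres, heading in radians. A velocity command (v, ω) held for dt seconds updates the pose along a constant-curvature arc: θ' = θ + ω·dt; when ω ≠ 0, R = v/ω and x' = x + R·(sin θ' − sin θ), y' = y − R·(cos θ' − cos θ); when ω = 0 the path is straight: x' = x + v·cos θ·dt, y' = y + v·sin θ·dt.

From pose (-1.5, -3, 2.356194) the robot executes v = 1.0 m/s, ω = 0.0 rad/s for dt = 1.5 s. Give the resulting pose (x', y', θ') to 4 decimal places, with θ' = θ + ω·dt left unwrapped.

θ' = 2.3562 + 0.0·1.5 = 2.3562
ω = 0 → straight: x' = -1.5 + 1.0·cos(2.3562)·1.5 = -2.5607
y' = -3 + 1.0·sin(2.3562)·1.5 = -1.9393

(-2.5607, -1.9393, 2.3562)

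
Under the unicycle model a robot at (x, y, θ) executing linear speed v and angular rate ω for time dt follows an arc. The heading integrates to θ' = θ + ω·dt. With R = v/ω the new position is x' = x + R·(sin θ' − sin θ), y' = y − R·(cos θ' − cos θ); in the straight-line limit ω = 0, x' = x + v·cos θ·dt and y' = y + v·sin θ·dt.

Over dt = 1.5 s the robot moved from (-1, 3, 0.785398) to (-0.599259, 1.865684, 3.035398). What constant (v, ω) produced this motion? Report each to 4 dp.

v = -1.0000, ω = 1.5000

Δθ = 3.035398 − 0.785398 = 2.250000
ω = Δθ/dt = 2.250000/1.5 = 1.5000
R = −Δy/(cos θ' − cos θ) = -0.6667
v = R·ω = -0.6667·1.5000 = -1.0000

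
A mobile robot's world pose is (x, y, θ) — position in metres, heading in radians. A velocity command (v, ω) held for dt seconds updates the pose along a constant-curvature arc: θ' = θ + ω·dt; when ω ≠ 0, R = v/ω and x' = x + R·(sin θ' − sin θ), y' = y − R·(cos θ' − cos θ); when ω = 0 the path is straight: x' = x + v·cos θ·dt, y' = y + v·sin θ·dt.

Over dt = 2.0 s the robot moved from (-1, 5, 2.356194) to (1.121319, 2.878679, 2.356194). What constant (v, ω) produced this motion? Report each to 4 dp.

v = -1.5000, ω = 0.0000

Δθ = 2.356194 − 2.356194 = 0.000000
ω = Δθ/dt = 0.000000/2.0 = 0.0000
ω = 0 → v = (Δx·cos θ + Δy·sin θ)/dt = -1.5000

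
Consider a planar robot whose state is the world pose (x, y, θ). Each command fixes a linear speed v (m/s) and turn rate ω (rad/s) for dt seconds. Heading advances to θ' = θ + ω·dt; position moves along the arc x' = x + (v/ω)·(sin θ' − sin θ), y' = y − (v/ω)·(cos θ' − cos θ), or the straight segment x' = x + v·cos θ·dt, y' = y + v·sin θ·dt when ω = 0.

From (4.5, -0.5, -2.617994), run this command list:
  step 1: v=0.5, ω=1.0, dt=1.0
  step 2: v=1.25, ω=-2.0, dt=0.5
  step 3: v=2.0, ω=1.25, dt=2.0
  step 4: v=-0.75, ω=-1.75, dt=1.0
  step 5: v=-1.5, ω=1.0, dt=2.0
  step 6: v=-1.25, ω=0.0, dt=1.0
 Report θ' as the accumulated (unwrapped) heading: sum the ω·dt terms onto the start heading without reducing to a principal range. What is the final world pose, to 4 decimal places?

step 1: θ'=-1.6180 (R=0.5000) → pose (4.2506, -0.9094, -1.6180)
step 2: θ'=-2.6180 (R=-0.6250) → pose (3.9388, -1.4212, -2.6180)
step 3: θ'=-0.1180 (R=1.6000) → pose (4.5504, -4.3957, -0.1180)
step 4: θ'=-1.8680 (R=0.4286) → pose (4.1911, -3.8446, -1.8680)
step 5: θ'=0.1320 (R=-1.5000) → pose (2.5594, -1.9184, 0.1320)
step 6: θ'=0.1320 (straight) → pose (1.3203, -2.0829, 0.1320)

(1.3203, -2.0829, 0.1320)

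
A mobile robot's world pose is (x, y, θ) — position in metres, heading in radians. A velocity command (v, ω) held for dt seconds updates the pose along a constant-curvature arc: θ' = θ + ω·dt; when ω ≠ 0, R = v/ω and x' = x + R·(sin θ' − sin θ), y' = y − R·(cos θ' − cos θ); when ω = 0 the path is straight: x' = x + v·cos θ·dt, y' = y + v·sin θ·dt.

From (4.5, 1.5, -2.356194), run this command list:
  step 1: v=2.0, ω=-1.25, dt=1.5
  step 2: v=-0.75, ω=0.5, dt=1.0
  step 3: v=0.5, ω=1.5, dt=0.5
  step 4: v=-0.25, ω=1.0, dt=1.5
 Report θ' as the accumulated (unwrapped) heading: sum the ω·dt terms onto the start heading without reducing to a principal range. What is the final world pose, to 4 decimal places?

step 1: θ'=-4.2312 (R=-1.6000) → pose (1.9503, 1.8908, -4.2312)
step 2: θ'=-3.7312 (R=-1.5000) → pose (2.4459, 1.3383, -3.7312)
step 3: θ'=-2.9812 (R=0.3333) → pose (2.2074, 1.3903, -2.9812)
step 4: θ'=-1.4812 (R=-0.2500) → pose (2.4164, 1.6595, -1.4812)

(2.4164, 1.6595, -1.4812)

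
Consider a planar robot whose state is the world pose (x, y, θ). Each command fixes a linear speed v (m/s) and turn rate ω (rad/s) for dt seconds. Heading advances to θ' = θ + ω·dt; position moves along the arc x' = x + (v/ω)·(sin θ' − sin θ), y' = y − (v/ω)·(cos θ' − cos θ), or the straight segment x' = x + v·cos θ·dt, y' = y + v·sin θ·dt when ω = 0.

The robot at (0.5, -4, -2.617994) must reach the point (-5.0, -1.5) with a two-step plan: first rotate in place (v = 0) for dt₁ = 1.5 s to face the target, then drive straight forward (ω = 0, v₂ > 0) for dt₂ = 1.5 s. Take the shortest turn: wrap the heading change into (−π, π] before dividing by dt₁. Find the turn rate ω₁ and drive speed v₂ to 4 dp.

ω₁ = -0.6335, v₂ = 4.0277

heading to target = atan2(-1.5−-4, -5−0.5) = 2.7150
Δθ = wrap(2.7150 − -2.6180) = -0.9502; ω₁ = Δθ/dt₁ = -0.6335
distance = √((-5−0.5)² + (-1.5−-4)²) = 6.0415; v₂ = distance/dt₂ = 4.0277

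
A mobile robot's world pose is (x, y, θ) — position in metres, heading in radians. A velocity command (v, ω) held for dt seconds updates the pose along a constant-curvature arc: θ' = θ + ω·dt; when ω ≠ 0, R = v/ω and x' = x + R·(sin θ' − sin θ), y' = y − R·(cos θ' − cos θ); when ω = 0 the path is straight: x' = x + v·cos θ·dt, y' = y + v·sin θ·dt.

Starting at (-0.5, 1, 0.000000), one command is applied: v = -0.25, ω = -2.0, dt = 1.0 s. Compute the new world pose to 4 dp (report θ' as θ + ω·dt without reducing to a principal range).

(-0.6137, 1.1770, -2.0000)

θ' = 0.0000 + -2.0·1.0 = -2.0000
R = v/ω = -0.25/-2.0 = 0.1250
x' = -0.5 + 0.1250·(sin -2.0000 − sin 0.0000) = -0.6137
y' = 1 − 0.1250·(cos -2.0000 − cos 0.0000) = 1.1770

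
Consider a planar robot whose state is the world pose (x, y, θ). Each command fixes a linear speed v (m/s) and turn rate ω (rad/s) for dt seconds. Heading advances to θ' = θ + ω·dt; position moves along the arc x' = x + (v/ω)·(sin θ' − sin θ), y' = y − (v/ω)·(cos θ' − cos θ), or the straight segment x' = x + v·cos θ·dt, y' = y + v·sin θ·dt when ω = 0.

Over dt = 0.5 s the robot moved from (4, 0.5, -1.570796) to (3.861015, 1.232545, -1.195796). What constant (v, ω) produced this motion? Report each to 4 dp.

v = -1.5000, ω = 0.7500

Δθ = -1.195796 − -1.570796 = 0.375000
ω = Δθ/dt = 0.375000/0.5 = 0.7500
R = −Δy/(cos θ' − cos θ) = -2.0000
v = R·ω = -2.0000·0.7500 = -1.5000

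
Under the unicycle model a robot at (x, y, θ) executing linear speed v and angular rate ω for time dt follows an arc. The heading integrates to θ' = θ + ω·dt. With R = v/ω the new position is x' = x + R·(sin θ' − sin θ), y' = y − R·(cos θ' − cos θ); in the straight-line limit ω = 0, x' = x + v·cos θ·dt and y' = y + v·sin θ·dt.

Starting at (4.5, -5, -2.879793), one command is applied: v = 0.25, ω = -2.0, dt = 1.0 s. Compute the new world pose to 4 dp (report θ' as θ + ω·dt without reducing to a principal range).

(4.3444, -4.8584, -4.8798)

θ' = -2.8798 + -2.0·1.0 = -4.8798
R = v/ω = 0.25/-2.0 = -0.1250
x' = 4.5 + -0.1250·(sin -4.8798 − sin -2.8798) = 4.3444
y' = -5 − -0.1250·(cos -4.8798 − cos -2.8798) = -4.8584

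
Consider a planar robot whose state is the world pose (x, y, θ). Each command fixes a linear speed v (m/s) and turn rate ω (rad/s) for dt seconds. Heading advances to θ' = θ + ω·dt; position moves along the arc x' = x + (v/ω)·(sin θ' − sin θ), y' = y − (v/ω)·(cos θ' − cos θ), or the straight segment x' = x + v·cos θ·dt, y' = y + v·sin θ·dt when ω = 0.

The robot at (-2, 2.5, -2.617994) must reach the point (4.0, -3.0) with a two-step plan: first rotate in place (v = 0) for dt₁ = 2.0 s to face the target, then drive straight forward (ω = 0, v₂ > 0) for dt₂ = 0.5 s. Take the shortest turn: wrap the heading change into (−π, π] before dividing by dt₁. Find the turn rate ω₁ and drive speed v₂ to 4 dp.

heading to target = atan2(-3−2.5, 4−-2) = -0.7419
Δθ = wrap(-0.7419 − -2.6180) = 1.8760; ω₁ = Δθ/dt₁ = 0.9380
distance = √((4−-2)² + (-3−2.5)²) = 8.1394; v₂ = distance/dt₂ = 16.2788

ω₁ = 0.9380, v₂ = 16.2788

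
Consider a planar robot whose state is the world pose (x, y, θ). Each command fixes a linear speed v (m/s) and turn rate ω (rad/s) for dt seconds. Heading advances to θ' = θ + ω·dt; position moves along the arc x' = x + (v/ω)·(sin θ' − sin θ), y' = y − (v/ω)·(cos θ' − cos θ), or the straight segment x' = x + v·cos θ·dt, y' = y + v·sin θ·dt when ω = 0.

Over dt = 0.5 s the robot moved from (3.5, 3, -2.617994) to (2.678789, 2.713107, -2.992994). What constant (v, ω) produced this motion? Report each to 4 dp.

v = 1.7500, ω = -0.7500

Δθ = -2.992994 − -2.617994 = -0.375000
ω = Δθ/dt = -0.375000/0.5 = -0.7500
R = Δx/(sin θ' − sin θ) = -2.3333
v = R·ω = -2.3333·-0.7500 = 1.7500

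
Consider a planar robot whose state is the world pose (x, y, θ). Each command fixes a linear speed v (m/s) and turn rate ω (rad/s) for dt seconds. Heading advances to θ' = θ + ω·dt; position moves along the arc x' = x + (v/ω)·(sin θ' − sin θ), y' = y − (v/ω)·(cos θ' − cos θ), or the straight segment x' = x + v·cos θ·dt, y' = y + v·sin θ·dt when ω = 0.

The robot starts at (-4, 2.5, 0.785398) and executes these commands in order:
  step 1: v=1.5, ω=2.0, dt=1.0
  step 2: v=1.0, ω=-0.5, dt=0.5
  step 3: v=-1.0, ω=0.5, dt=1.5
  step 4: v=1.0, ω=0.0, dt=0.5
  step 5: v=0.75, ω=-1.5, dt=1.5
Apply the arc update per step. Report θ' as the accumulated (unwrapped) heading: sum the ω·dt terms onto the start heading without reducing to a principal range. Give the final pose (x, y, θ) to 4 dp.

step 1: θ'=2.7854 (R=0.7500) → pose (-4.2688, 3.7333, 2.7854)
step 2: θ'=2.5354 (R=-2.0000) → pose (-4.7109, 3.9641, 2.5354)
step 3: θ'=3.2854 (R=-2.0000) → pose (-3.2848, 3.6284, 3.2854)
step 4: θ'=3.2854 (straight) → pose (-3.7796, 3.5567, 3.2854)
step 5: θ'=1.0354 (R=-0.5000) → pose (-4.2813, 4.3066, 1.0354)

(-4.2813, 4.3066, 1.0354)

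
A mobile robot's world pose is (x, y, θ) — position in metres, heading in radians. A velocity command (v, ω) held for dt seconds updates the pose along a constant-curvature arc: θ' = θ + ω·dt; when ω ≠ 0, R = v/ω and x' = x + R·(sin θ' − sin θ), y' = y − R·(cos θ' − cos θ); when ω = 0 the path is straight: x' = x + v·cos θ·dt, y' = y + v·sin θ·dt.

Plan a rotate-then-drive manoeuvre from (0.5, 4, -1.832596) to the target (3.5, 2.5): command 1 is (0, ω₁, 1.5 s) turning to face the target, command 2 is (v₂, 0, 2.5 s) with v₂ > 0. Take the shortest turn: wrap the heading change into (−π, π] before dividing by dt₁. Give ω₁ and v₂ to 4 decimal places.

heading to target = atan2(2.5−4, 3.5−0.5) = -0.4636
Δθ = wrap(-0.4636 − -1.8326) = 1.3689; ω₁ = Δθ/dt₁ = 0.9126
distance = √((3.5−0.5)² + (2.5−4)²) = 3.3541; v₂ = distance/dt₂ = 1.3416

ω₁ = 0.9126, v₂ = 1.3416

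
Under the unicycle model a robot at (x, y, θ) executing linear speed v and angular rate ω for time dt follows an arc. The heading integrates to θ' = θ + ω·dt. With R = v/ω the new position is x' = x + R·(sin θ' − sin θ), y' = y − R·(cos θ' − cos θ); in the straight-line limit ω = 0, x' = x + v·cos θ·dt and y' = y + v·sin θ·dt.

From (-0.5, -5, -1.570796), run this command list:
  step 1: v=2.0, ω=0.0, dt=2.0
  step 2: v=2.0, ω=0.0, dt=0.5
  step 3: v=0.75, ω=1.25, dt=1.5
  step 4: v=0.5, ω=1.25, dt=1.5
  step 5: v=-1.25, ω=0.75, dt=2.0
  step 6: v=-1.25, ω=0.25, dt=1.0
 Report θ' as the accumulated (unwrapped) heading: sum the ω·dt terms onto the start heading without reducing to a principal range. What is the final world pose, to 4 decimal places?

(3.6921, -9.6742, 3.9292)

step 1: θ'=-1.5708 (straight) → pose (-0.5000, -9.0000, -1.5708)
step 2: θ'=-1.5708 (straight) → pose (-0.5000, -10.0000, -1.5708)
step 3: θ'=0.3042 (R=0.6000) → pose (0.2797, -10.5725, 0.3042)
step 4: θ'=2.1792 (R=0.4000) → pose (0.4881, -9.9622, 2.1792)
step 5: θ'=3.6792 (R=-1.6667) → pose (2.7092, -10.4411, 3.6792)
step 6: θ'=3.9292 (R=-5.0000) → pose (3.6921, -9.6742, 3.9292)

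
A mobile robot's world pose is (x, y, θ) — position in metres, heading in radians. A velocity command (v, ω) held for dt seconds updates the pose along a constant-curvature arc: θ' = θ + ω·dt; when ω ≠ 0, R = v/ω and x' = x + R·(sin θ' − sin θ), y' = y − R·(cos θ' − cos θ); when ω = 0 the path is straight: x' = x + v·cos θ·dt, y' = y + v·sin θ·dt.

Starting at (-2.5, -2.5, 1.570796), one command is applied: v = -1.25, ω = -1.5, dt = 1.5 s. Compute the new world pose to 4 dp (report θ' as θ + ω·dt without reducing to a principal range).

(-3.8568, -3.1484, -0.6792)

θ' = 1.5708 + -1.5·1.5 = -0.6792
R = v/ω = -1.25/-1.5 = 0.8333
x' = -2.5 + 0.8333·(sin -0.6792 − sin 1.5708) = -3.8568
y' = -2.5 − 0.8333·(cos -0.6792 − cos 1.5708) = -3.1484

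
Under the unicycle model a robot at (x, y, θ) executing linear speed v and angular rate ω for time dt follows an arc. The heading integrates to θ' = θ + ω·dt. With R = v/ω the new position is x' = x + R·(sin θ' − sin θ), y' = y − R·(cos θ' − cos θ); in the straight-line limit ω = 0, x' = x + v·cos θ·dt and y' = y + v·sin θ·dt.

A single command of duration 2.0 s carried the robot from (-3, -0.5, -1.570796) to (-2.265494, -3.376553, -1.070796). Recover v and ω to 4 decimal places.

v = 1.5000, ω = 0.2500

Δθ = -1.070796 − -1.570796 = 0.500000
ω = Δθ/dt = 0.500000/2.0 = 0.2500
R = −Δy/(cos θ' − cos θ) = 6.0000
v = R·ω = 6.0000·0.2500 = 1.5000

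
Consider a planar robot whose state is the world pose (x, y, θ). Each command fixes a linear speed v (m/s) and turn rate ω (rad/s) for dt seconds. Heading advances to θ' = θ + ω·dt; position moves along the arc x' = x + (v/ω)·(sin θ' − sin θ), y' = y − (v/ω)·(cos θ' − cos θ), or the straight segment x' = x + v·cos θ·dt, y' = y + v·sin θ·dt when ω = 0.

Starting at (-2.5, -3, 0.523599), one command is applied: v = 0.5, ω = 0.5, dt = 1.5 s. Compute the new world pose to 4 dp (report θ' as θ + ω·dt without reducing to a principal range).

(-2.0438, -2.4268, 1.2736)

θ' = 0.5236 + 0.5·1.5 = 1.2736
R = v/ω = 0.5/0.5 = 1.0000
x' = -2.5 + 1.0000·(sin 1.2736 − sin 0.5236) = -2.0438
y' = -3 − 1.0000·(cos 1.2736 − cos 0.5236) = -2.4268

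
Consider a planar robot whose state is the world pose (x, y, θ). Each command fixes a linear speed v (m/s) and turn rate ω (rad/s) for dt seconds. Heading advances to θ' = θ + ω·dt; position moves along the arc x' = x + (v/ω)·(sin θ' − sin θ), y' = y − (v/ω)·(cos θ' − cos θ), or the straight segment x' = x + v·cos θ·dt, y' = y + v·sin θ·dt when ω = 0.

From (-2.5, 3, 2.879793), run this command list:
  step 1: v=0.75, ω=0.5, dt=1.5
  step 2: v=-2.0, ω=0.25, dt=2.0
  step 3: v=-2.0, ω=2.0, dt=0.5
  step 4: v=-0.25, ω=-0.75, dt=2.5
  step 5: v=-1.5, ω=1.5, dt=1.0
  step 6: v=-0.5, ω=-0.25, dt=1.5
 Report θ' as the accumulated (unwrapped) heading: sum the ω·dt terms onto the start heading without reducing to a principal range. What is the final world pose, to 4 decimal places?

(0.6763, 8.7354, 4.3798)

step 1: θ'=3.6298 (R=1.5000) → pose (-3.5918, 2.8759, 3.6298)
step 2: θ'=4.1298 (R=-8.0000) → pose (-0.6638, 5.5398, 4.1298)
step 3: θ'=5.1298 (R=-1.0000) → pose (-0.5847, 6.4953, 5.1298)
step 4: θ'=3.2548 (R=0.3333) → pose (-0.3176, 6.9617, 3.2548)
step 5: θ'=4.7548 (R=-1.0000) → pose (0.5685, 7.9977, 4.7548)
step 6: θ'=4.3798 (R=2.0000) → pose (0.6763, 8.7354, 4.3798)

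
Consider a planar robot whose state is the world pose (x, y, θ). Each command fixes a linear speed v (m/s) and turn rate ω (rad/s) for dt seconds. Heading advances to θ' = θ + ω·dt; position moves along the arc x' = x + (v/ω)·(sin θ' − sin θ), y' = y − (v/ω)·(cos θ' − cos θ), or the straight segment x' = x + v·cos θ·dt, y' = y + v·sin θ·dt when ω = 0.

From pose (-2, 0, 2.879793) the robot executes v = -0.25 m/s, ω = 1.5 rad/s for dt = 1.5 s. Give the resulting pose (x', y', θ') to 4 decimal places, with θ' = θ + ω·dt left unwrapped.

θ' = 2.8798 + 1.5·1.5 = 5.1298
R = v/ω = -0.25/1.5 = -0.1667
x' = -2 + -0.1667·(sin 5.1298 − sin 2.8798) = -1.8045
y' = 0 − -0.1667·(cos 5.1298 − cos 2.8798) = 0.2286

(-1.8045, 0.2286, 5.1298)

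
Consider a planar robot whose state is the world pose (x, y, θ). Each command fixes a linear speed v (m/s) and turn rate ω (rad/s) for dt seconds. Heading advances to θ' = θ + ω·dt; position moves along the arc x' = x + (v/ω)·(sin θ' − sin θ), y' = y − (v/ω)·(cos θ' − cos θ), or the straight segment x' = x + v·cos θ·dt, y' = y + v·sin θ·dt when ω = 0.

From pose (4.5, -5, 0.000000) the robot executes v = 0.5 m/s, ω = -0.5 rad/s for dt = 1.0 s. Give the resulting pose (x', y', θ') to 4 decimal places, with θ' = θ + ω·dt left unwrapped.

(4.9794, -5.1224, -0.5000)

θ' = 0.0000 + -0.5·1.0 = -0.5000
R = v/ω = 0.5/-0.5 = -1.0000
x' = 4.5 + -1.0000·(sin -0.5000 − sin 0.0000) = 4.9794
y' = -5 − -1.0000·(cos -0.5000 − cos 0.0000) = -5.1224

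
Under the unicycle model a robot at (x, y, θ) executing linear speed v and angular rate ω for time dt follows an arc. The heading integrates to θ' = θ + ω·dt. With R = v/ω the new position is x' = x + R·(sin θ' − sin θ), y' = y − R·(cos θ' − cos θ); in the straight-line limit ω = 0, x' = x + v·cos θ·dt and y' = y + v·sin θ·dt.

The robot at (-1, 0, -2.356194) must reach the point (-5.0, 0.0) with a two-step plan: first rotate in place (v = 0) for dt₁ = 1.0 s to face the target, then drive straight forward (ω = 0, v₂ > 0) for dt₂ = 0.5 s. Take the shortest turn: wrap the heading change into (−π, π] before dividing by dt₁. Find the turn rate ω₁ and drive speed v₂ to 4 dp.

heading to target = atan2(0−0, -5−-1) = 3.1416
Δθ = wrap(3.1416 − -2.3562) = -0.7854; ω₁ = Δθ/dt₁ = -0.7854
distance = √((-5−-1)² + (0−0)²) = 4.0000; v₂ = distance/dt₂ = 8.0000

ω₁ = -0.7854, v₂ = 8.0000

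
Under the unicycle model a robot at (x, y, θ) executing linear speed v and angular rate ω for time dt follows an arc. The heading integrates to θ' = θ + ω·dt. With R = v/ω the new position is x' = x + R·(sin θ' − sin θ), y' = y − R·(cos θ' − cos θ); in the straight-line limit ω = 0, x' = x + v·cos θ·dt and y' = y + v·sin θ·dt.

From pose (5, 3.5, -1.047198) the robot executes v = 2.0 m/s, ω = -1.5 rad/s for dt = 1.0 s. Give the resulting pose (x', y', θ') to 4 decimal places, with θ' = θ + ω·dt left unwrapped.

(4.5920, 1.7287, -2.5472)

θ' = -1.0472 + -1.5·1.0 = -2.5472
R = v/ω = 2.0/-1.5 = -1.3333
x' = 5 + -1.3333·(sin -2.5472 − sin -1.0472) = 4.5920
y' = 3.5 − -1.3333·(cos -2.5472 − cos -1.0472) = 1.7287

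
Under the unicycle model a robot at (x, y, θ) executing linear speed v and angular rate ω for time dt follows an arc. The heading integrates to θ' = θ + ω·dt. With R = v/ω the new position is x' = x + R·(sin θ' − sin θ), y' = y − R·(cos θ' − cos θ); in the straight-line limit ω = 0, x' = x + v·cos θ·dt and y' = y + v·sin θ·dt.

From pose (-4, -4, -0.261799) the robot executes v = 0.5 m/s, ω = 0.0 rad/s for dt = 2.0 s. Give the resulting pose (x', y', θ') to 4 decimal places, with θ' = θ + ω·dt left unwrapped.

(-3.0341, -4.2588, -0.2618)

θ' = -0.2618 + 0.0·2.0 = -0.2618
ω = 0 → straight: x' = -4 + 0.5·cos(-0.2618)·2.0 = -3.0341
y' = -4 + 0.5·sin(-0.2618)·2.0 = -4.2588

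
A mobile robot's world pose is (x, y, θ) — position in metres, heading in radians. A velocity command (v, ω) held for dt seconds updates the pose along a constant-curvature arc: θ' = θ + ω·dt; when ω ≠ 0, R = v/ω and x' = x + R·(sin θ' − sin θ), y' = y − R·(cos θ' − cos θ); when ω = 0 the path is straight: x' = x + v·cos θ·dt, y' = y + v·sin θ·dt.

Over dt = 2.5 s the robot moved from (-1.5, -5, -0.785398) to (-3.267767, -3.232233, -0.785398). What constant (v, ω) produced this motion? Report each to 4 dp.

Δθ = -0.785398 − -0.785398 = 0.000000
ω = Δθ/dt = 0.000000/2.5 = 0.0000
ω = 0 → v = (Δx·cos θ + Δy·sin θ)/dt = -1.0000

v = -1.0000, ω = 0.0000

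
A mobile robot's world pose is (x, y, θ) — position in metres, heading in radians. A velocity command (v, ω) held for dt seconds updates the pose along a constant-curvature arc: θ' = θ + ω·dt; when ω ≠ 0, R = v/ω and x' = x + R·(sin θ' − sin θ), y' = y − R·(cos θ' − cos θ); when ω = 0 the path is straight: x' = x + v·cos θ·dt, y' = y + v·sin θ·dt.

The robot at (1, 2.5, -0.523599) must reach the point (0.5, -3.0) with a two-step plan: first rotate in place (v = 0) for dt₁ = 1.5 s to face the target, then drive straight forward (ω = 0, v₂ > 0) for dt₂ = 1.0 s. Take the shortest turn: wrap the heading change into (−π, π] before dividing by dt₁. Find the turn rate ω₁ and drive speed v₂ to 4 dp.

ω₁ = -0.7586, v₂ = 5.5227

heading to target = atan2(-3−2.5, 0.5−1) = -1.6615
Δθ = wrap(-1.6615 − -0.5236) = -1.1379; ω₁ = Δθ/dt₁ = -0.7586
distance = √((0.5−1)² + (-3−2.5)²) = 5.5227; v₂ = distance/dt₂ = 5.5227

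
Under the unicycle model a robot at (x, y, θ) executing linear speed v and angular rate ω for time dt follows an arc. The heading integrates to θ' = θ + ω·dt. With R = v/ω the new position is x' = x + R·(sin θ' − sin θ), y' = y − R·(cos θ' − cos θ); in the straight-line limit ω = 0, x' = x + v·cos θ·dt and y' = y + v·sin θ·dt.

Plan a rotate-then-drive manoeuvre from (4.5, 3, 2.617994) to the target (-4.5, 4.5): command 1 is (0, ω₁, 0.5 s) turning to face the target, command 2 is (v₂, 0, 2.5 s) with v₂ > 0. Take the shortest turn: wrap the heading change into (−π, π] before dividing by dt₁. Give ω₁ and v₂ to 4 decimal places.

ω₁ = 0.7169, v₂ = 3.6497

heading to target = atan2(4.5−3, -4.5−4.5) = 2.9764
Δθ = wrap(2.9764 − 2.6180) = 0.3584; ω₁ = Δθ/dt₁ = 0.7169
distance = √((-4.5−4.5)² + (4.5−3)²) = 9.1241; v₂ = distance/dt₂ = 3.6497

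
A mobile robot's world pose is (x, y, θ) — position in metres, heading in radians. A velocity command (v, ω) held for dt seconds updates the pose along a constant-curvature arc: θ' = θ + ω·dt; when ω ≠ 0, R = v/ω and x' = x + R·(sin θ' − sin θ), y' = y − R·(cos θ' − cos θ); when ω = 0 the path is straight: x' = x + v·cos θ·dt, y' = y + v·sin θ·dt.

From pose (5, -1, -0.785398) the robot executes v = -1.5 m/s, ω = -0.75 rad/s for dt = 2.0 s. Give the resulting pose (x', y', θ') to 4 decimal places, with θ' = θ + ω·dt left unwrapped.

(4.9035, 1.7248, -2.2854)

θ' = -0.7854 + -0.75·2.0 = -2.2854
R = v/ω = -1.5/-0.75 = 2.0000
x' = 5 + 2.0000·(sin -2.2854 − sin -0.7854) = 4.9035
y' = -1 − 2.0000·(cos -2.2854 − cos -0.7854) = 1.7248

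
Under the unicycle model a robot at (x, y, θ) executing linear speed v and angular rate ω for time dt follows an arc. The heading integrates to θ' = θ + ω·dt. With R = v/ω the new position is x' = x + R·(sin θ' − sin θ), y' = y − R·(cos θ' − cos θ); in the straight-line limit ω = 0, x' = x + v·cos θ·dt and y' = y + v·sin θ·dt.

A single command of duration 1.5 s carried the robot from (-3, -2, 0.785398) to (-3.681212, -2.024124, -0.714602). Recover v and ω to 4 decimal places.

Δθ = -0.714602 − 0.785398 = -1.500000
ω = Δθ/dt = -1.500000/1.5 = -1.0000
R = Δx/(sin θ' − sin θ) = 0.5000
v = R·ω = 0.5000·-1.0000 = -0.5000

v = -0.5000, ω = -1.0000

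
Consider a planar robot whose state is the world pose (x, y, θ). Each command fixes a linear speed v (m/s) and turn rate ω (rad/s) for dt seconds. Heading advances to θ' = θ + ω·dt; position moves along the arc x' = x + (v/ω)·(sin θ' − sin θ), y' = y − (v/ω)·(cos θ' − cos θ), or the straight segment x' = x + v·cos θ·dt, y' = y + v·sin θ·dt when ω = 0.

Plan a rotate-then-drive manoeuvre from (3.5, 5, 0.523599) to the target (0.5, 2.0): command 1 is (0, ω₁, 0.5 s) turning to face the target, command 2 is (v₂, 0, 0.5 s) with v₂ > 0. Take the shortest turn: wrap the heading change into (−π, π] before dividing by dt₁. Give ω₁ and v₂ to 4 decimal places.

heading to target = atan2(2−5, 0.5−3.5) = -2.3562
Δθ = wrap(-2.3562 − 0.5236) = -2.8798; ω₁ = Δθ/dt₁ = -5.7596
distance = √((0.5−3.5)² + (2−5)²) = 4.2426; v₂ = distance/dt₂ = 8.4853

ω₁ = -5.7596, v₂ = 8.4853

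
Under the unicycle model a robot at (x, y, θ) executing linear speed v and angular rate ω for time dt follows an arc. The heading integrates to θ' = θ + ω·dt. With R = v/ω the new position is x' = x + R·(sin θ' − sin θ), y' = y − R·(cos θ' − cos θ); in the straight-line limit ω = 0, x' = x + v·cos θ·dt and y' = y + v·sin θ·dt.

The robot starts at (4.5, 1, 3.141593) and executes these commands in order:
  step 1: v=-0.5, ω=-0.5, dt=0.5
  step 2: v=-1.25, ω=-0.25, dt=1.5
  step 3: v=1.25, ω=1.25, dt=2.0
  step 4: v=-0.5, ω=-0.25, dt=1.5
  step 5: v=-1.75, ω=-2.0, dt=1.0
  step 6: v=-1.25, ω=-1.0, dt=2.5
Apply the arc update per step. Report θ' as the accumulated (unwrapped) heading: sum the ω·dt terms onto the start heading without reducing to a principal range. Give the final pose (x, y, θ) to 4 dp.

(5.6793, -1.8193, 0.1416)

step 1: θ'=2.8916 (R=1.0000) → pose (4.7474, 0.9689, 2.8916)
step 2: θ'=2.5166 (R=5.0000) → pose (6.4359, 0.1792, 2.5166)
step 3: θ'=5.0166 (R=1.0000) → pose (4.8967, -0.9313, 5.0166)
step 4: θ'=4.6416 (R=2.0000) → pose (4.8099, -0.1908, 4.6416)
step 5: θ'=2.6416 (R=0.8750) → pose (6.1022, 0.5152, 2.6416)
step 6: θ'=0.1416 (R=1.2500) → pose (5.6793, -1.8193, 0.1416)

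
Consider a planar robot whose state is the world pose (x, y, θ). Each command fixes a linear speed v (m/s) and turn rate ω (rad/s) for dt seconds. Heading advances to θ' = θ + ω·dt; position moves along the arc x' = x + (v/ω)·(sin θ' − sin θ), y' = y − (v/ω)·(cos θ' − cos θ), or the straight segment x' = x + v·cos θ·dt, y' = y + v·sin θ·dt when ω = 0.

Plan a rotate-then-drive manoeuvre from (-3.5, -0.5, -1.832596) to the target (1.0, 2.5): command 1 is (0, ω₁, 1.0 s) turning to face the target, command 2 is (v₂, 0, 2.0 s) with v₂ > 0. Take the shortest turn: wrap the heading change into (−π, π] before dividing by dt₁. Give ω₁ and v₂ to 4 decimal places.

ω₁ = 2.4206, v₂ = 2.7042

heading to target = atan2(2.5−-0.5, 1−-3.5) = 0.5880
Δθ = wrap(0.5880 − -1.8326) = 2.4206; ω₁ = Δθ/dt₁ = 2.4206
distance = √((1−-3.5)² + (2.5−-0.5)²) = 5.4083; v₂ = distance/dt₂ = 2.7042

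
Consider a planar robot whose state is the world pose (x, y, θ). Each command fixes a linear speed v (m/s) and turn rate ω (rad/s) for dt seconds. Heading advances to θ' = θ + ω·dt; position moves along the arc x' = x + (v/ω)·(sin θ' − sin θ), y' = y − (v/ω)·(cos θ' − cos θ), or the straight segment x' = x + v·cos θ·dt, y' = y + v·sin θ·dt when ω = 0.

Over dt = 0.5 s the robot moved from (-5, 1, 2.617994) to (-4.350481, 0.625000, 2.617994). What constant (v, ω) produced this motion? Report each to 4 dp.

v = -1.5000, ω = 0.0000

Δθ = 2.617994 − 2.617994 = 0.000000
ω = Δθ/dt = 0.000000/0.5 = 0.0000
ω = 0 → v = (Δx·cos θ + Δy·sin θ)/dt = -1.5000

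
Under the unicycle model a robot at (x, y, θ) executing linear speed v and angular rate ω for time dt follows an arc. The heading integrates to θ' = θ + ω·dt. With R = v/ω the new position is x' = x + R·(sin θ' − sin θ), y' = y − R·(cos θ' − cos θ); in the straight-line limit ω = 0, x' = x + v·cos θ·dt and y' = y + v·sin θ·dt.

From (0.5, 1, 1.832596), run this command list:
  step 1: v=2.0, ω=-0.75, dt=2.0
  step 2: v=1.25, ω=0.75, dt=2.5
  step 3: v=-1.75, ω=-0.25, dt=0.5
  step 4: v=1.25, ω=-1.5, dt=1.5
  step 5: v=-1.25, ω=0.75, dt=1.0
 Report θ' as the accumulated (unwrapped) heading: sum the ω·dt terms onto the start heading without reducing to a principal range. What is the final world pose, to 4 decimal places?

(3.1467, 7.0211, 0.5826)

step 1: θ'=0.3326 (R=-2.6667) → pose (2.2051, 4.2107, 0.3326)
step 2: θ'=2.2076 (R=1.6667) → pose (3.0010, 6.7771, 2.2076)
step 3: θ'=2.0826 (R=7.0000) → pose (3.4760, 6.0429, 2.0826)
step 4: θ'=-0.1674 (R=-0.8333) → pose (4.3414, 7.2727, -0.1674)
step 5: θ'=0.5826 (R=-1.6667) → pose (3.1467, 7.0211, 0.5826)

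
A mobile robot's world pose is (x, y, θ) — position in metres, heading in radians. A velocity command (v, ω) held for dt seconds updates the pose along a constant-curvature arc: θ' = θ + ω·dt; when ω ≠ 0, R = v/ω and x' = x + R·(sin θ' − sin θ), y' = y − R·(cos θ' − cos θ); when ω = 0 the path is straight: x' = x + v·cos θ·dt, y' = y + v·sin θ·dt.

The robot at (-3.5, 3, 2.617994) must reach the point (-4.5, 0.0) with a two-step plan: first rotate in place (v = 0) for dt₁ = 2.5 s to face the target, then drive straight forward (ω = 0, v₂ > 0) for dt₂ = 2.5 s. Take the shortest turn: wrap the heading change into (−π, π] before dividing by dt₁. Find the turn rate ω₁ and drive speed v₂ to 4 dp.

heading to target = atan2(0−3, -4.5−-3.5) = -1.8925
Δθ = wrap(-1.8925 − 2.6180) = 1.7726; ω₁ = Δθ/dt₁ = 0.7091
distance = √((-4.5−-3.5)² + (0−3)²) = 3.1623; v₂ = distance/dt₂ = 1.2649

ω₁ = 0.7091, v₂ = 1.2649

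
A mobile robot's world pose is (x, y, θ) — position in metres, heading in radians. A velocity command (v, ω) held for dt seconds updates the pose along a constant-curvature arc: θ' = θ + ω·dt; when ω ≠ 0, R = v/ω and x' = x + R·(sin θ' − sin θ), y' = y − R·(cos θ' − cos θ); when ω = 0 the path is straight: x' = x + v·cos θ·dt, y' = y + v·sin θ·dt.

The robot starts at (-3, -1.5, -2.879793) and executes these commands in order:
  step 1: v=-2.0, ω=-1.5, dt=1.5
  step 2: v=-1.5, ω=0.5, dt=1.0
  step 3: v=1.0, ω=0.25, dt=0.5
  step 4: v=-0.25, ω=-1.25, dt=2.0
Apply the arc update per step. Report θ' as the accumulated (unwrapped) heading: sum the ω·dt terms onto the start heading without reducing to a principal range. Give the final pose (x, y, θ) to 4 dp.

step 1: θ'=-5.1298 (R=1.3333) → pose (-1.4360, -3.3284, -5.1298)
step 2: θ'=-4.6298 (R=-3.0000) → pose (-1.6834, -4.7921, -4.6298)
step 3: θ'=-4.5048 (R=4.0000) → pose (-1.7556, -4.2977, -4.5048)
step 4: θ'=-7.0048 (R=0.2000) → pose (-2.0835, -4.4890, -7.0048)

(-2.0835, -4.4890, -7.0048)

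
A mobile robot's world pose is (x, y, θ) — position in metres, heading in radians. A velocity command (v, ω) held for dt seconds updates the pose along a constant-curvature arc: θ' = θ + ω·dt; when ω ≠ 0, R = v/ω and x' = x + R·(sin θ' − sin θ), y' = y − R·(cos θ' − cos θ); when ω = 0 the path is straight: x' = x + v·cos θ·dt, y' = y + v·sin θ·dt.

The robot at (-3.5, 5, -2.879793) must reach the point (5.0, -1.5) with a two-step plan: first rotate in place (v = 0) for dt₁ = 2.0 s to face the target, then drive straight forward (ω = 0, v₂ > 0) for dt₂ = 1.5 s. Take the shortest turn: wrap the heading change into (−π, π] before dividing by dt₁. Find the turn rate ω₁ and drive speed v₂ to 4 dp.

heading to target = atan2(-1.5−5, 5−-3.5) = -0.6528
Δθ = wrap(-0.6528 − -2.8798) = 2.2269; ω₁ = Δθ/dt₁ = 1.1135
distance = √((5−-3.5)² + (-1.5−5)²) = 10.7005; v₂ = distance/dt₂ = 7.1336

ω₁ = 1.1135, v₂ = 7.1336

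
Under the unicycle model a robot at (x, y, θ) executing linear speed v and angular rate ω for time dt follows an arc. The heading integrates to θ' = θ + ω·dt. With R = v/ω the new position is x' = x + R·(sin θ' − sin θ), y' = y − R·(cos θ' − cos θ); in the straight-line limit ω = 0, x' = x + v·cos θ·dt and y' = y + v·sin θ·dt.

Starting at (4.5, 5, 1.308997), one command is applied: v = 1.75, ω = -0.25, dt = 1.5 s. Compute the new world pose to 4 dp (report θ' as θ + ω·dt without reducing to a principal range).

(5.6335, 7.3506, 0.9340)

θ' = 1.3090 + -0.25·1.5 = 0.9340
R = v/ω = 1.75/-0.25 = -7.0000
x' = 4.5 + -7.0000·(sin 0.9340 − sin 1.3090) = 5.6335
y' = 5 − -7.0000·(cos 0.9340 − cos 1.3090) = 7.3506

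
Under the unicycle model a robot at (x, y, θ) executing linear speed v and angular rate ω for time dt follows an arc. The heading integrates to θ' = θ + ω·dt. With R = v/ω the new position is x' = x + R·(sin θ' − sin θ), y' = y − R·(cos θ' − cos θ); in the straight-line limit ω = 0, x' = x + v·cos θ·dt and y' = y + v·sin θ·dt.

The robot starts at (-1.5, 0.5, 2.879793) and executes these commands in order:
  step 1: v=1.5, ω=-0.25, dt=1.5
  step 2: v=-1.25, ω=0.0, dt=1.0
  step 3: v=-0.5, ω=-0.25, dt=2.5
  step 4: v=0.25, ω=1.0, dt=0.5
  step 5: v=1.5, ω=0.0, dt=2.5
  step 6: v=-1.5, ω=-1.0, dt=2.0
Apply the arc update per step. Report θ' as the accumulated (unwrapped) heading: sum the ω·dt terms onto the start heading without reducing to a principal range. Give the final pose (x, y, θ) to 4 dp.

(-5.0521, -0.0568, 0.3798)

step 1: θ'=2.5048 (R=-6.0000) → pose (-3.5148, 1.4715, 2.5048)
step 2: θ'=2.5048 (straight) → pose (-2.5098, 0.7283, 2.5048)
step 3: θ'=1.8798 (R=2.0000) → pose (-1.7938, -0.2715, 1.8798)
step 4: θ'=2.3798 (R=0.2500) → pose (-1.8594, -0.1667, 2.3798)
step 5: θ'=2.3798 (straight) → pose (-4.5729, 2.4217, 2.3798)
step 6: θ'=0.3798 (R=1.5000) → pose (-5.0521, -0.0568, 0.3798)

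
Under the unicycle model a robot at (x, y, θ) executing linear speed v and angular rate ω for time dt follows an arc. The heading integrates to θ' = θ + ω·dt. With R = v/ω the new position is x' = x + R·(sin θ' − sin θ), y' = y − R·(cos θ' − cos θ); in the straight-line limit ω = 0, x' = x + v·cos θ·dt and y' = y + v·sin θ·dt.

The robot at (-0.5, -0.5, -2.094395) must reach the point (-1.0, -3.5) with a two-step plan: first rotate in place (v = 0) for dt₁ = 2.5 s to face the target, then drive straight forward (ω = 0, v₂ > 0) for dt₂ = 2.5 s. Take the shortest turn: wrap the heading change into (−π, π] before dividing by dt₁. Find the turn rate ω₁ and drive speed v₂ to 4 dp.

ω₁ = 0.1434, v₂ = 1.2166

heading to target = atan2(-3.5−-0.5, -1−-0.5) = -1.7359
Δθ = wrap(-1.7359 − -2.0944) = 0.3584; ω₁ = Δθ/dt₁ = 0.1434
distance = √((-1−-0.5)² + (-3.5−-0.5)²) = 3.0414; v₂ = distance/dt₂ = 1.2166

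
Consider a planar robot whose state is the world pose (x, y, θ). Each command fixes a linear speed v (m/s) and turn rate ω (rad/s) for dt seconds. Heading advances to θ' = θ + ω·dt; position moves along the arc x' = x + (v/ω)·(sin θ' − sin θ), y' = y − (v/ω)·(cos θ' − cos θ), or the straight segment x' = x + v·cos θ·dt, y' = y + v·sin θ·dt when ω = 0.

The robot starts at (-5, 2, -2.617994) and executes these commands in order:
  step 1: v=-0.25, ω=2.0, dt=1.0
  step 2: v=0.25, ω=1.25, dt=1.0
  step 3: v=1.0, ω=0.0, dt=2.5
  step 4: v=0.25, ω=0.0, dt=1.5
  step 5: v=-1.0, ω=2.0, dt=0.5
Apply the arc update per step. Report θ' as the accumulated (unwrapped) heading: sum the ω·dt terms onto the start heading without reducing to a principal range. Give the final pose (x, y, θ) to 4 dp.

(-2.6400, 3.4762, 1.6320)

step 1: θ'=-0.6180 (R=-0.1250) → pose (-4.9901, 2.2101, -0.6180)
step 2: θ'=0.6320 (R=0.2000) → pose (-4.7560, 2.2118, 0.6320)
step 3: θ'=0.6320 (straight) → pose (-2.7389, 3.6887, 0.6320)
step 4: θ'=0.6320 (straight) → pose (-2.4364, 3.9102, 0.6320)
step 5: θ'=1.6320 (R=-0.5000) → pose (-2.6400, 3.4762, 1.6320)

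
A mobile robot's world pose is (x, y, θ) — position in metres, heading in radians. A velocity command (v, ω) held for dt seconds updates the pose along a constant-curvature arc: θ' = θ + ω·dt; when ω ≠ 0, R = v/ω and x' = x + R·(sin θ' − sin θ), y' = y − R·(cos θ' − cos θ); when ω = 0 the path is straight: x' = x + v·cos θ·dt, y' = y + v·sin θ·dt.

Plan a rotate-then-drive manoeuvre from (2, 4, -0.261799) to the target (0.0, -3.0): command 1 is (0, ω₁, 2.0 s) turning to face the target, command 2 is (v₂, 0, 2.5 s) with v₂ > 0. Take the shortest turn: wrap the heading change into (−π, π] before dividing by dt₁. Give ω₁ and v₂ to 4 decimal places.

heading to target = atan2(-3−4, 0−2) = -1.8491
Δθ = wrap(-1.8491 − -0.2618) = -1.5873; ω₁ = Δθ/dt₁ = -0.7936
distance = √((0−2)² + (-3−4)²) = 7.2801; v₂ = distance/dt₂ = 2.9120

ω₁ = -0.7936, v₂ = 2.9120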